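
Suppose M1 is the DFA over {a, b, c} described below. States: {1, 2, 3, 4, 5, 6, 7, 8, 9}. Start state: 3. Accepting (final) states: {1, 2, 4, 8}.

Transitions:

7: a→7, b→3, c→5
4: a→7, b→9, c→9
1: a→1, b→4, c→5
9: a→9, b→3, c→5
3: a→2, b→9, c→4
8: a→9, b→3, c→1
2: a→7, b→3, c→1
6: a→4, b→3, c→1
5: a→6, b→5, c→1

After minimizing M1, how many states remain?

7

Reachable states from the start: {1,2,3,4,5,6,7,9}. Unreachable: {8} — drop them.
P0 = {1,2,4} | {3,5,6,7,9}.
On input a, block {1,2,4} splits into {2,4} and {1}.
On input c, block {2,4} splits into {2} and {4}.
Refine {3,5,6,7,9} on symbol a: members go to different blocks, giving {5,7,9} and {3} and {6}.
Refine {5,7,9} on symbol a: members go to different blocks, giving {7,9} and {5}.
Stable partition: {2} | {7,9} | {1} | {4} | {3} | {6} | {5} — 7 equivalence classes.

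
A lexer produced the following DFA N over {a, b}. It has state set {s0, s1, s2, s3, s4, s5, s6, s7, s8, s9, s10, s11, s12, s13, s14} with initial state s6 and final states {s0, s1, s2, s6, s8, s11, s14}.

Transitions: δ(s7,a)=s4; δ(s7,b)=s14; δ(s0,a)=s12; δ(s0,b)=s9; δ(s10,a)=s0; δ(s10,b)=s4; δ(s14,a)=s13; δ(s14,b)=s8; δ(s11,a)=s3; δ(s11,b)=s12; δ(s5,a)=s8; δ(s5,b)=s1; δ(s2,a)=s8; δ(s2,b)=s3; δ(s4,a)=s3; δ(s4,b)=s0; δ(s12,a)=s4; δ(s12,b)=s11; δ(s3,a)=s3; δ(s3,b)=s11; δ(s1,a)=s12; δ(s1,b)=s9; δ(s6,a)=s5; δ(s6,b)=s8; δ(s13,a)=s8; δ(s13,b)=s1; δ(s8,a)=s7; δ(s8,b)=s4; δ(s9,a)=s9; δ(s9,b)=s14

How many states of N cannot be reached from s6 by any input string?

Starting at s6 and following transitions, the reachable set is {s0, s1, s3, s4, s5, s6, s7, s8, s9, s11, s12, s13, s14}. That leaves s2, s10 unreachable — 2 in total.

2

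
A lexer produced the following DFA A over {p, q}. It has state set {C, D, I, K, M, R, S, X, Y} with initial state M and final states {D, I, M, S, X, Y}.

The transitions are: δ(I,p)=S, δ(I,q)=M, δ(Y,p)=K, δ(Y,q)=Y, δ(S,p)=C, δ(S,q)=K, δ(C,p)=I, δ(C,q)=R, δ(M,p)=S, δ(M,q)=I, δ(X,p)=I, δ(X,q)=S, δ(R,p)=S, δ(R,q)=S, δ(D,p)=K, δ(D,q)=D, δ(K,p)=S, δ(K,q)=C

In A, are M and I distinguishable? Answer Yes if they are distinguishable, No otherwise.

No

First remove the unreachable states {D,X,Y}; 6 states remain.
Initial partition by acceptance: {I,M,S} | {C,K,R}.
On input p, block {I,M,S} splits into {I,M} and {S}.
Refine {C,K,R} on symbol p: members go to different blocks, giving {K,R} and {C}.
Split {K,R} by δ(·,q) → {K} and {R}.
No further refinement is possible. Final partition (5 blocks): {I,M} | {K} | {S} | {C} | {R}.
M and I lie in the same block of the stable partition, so they are equivalent — no string distinguishes them.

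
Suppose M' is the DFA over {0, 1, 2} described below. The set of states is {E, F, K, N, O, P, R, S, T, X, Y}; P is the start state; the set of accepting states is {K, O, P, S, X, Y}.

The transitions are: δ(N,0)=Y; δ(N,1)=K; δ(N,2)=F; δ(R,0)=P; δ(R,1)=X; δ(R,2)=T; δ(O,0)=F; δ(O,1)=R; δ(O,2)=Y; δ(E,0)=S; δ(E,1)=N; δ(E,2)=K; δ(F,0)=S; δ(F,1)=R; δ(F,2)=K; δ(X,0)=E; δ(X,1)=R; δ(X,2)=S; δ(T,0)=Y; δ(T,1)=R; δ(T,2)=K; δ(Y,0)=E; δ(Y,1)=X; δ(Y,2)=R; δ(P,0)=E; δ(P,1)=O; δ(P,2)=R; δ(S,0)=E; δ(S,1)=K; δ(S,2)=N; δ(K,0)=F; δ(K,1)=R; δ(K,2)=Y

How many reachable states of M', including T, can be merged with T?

Initial partition by acceptance: {K,O,P,S,X,Y} | {E,F,N,R,T}.
On input 1, block {K,O,P,S,X,Y} splits into {K,O,X} and {P,S,Y}.
Split {E,F,N,R,T} by δ(·,1) → {E,F,T} and {N,R}.
The partition is now stable with 4 blocks: {K,O,X} | {E,F,T} | {P,S,Y} | {N,R}.
The equivalence class containing T is {E,F,T}, of size 3.

3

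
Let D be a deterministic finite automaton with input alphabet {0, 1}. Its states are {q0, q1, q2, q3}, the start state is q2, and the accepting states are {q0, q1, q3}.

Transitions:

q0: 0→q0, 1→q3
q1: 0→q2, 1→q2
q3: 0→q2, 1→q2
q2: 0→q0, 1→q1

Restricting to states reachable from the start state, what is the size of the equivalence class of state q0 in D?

1

P0 = {q0,q1,q3} | {q2}.
On input 0, block {q0,q1,q3} splits into {q1,q3} and {q0}.
No further refinement is possible. Final partition (3 blocks): {q1,q3} | {q2} | {q0}.
State q0 belongs to the block {q0}, which has 1 states.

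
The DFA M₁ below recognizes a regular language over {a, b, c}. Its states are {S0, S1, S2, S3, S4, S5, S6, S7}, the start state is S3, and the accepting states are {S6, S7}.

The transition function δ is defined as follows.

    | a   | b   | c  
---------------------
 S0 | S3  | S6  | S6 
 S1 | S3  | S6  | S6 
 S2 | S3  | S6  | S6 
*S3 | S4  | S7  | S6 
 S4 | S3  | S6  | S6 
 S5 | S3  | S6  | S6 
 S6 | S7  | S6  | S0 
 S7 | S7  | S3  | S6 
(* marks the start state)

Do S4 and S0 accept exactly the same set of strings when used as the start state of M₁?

Yes

States {S1,S2,S5} cannot be reached from the start state, so discard them.
Initial partition by acceptance: {S6,S7} | {S0,S3,S4}.
Split {S6,S7} by δ(·,b) → {S6} and {S7}.
Refine {S0,S3,S4} on symbol b: members go to different blocks, giving {S0,S4} and {S3}.
The partition is now stable with 4 blocks: {S6} | {S0,S4} | {S7} | {S3}.
S4 and S0 lie in the same block of the stable partition, so they are equivalent — no string distinguishes them.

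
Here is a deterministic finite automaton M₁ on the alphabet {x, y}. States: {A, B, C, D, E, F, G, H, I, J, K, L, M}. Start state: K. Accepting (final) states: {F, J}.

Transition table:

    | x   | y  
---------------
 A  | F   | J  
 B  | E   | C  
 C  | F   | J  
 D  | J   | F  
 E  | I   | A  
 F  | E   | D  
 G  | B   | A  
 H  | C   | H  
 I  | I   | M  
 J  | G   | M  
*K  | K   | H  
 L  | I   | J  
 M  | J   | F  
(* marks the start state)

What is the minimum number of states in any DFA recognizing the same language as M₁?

First remove the unreachable states {L}; 12 states remain.
Initial partition by acceptance: {F,J} | {A,B,C,D,E,G,H,I,K,M}.
Split {A,B,C,D,E,G,H,I,K,M} by δ(·,x) → {B,E,G,H,I,K} and {A,C,D,M}.
Refine {B,E,G,H,I,K} on symbol x: members go to different blocks, giving {B,E,G,I,K} and {H}.
Split {B,E,G,I,K} by δ(·,y) → {B,E,G,I} and {K}.
No further refinement is possible. Final partition (5 blocks): {F,J} | {B,E,G,I} | {A,C,D,M} | {H} | {K}.

5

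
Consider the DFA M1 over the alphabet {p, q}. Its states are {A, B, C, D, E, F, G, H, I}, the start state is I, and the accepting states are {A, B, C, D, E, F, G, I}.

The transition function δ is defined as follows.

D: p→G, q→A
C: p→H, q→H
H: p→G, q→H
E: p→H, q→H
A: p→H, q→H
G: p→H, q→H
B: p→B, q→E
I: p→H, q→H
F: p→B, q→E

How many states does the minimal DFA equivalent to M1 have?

States {A,B,C,D,E,F} cannot be reached from the start state, so discard them.
Start with accepting vs non-accepting: {G,I} | {H}.
No further refinement is possible. Final partition (2 blocks): {G,I} | {H}.

2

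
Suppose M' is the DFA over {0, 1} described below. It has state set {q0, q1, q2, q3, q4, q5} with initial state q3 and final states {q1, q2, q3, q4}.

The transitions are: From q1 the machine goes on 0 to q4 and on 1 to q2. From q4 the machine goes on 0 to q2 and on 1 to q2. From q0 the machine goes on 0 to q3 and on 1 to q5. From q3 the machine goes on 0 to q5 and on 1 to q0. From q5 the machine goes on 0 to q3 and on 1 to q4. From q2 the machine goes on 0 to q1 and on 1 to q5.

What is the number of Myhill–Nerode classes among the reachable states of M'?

Start with accepting vs non-accepting: {q1,q2,q3,q4} | {q0,q5}.
On input 0, block {q1,q2,q3,q4} splits into {q1,q2,q4} and {q3}.
Split {q1,q2,q4} by δ(·,1) → {q1,q4} and {q2}.
Refine {q1,q4} on symbol 0: members go to different blocks, giving {q1} and {q4}.
Refine {q0,q5} on symbol 1: members go to different blocks, giving {q0} and {q5}.
No further refinement is possible. Final partition (6 blocks): {q1} | {q0} | {q3} | {q2} | {q4} | {q5}.

6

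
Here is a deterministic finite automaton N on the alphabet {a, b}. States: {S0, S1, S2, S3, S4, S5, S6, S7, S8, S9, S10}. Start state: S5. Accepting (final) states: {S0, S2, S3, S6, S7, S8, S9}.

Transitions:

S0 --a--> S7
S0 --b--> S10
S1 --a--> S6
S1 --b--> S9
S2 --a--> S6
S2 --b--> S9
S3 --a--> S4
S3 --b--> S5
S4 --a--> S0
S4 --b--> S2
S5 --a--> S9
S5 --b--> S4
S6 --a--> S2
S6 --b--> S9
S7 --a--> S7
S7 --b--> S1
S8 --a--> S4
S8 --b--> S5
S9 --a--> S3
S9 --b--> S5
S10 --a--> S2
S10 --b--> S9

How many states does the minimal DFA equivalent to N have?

7

First remove the unreachable states {S8}; 10 states remain.
P0 = {S0,S2,S3,S6,S7,S9} | {S1,S4,S5,S10}.
On input a, block {S0,S2,S3,S6,S7,S9} splits into {S0,S2,S6,S7,S9} and {S3}.
On input a, block {S0,S2,S6,S7,S9} splits into {S0,S2,S6,S7} and {S9}.
On input b, block {S0,S2,S6,S7} splits into {S0,S7} and {S2,S6}.
Split {S1,S4,S5,S10} by δ(·,a) → {S1,S10} and {S4} and {S5}.
No further refinement is possible. Final partition (7 blocks): {S0,S7} | {S1,S10} | {S3} | {S9} | {S2,S6} | {S4} | {S5}.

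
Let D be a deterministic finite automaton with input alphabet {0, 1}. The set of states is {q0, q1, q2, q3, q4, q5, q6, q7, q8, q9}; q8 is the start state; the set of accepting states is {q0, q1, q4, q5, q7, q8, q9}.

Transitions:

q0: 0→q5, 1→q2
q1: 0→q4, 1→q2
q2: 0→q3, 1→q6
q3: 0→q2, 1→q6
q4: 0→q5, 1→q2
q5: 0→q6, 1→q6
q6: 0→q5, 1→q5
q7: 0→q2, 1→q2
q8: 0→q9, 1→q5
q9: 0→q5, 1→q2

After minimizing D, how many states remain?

5

Reachable states from the start: {q2,q3,q5,q6,q8,q9}. Unreachable: {q0,q1,q4,q7} — drop them.
Initial partition by acceptance: {q5,q8,q9} | {q2,q3,q6}.
On input 0, block {q5,q8,q9} splits into {q8,q9} and {q5}.
Split {q8,q9} by δ(·,0) → {q8} and {q9}.
On input 0, block {q2,q3,q6} splits into {q2,q3} and {q6}.
No further refinement is possible. Final partition (5 blocks): {q8} | {q2,q3} | {q5} | {q9} | {q6}.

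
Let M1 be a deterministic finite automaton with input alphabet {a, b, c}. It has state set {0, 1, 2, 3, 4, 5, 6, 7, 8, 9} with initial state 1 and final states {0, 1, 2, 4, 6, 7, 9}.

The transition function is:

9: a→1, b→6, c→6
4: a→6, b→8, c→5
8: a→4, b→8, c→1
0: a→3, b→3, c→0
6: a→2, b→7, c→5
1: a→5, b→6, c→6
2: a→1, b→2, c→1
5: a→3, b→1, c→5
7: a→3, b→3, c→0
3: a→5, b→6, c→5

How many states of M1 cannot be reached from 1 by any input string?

BFS from 1 reaches {0, 1, 2, 3, 5, 6, 7}; the 3 state(s) 4, 8, 9 are never visited.

3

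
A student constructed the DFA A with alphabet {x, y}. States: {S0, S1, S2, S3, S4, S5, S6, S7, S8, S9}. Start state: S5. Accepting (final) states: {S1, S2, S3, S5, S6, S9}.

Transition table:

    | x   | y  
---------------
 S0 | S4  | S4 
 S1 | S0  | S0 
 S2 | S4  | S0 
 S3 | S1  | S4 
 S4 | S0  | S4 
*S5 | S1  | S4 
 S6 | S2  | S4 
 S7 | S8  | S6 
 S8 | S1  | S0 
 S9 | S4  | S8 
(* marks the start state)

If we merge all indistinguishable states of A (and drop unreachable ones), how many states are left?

3

States {S2,S3,S6,S7,S8,S9} cannot be reached from the start state, so discard them.
Initial partition by acceptance: {S1,S5} | {S0,S4}.
Refine {S1,S5} on symbol x: members go to different blocks, giving {S1} and {S5}.
Stable partition: {S1} | {S0,S4} | {S5} — 3 equivalence classes.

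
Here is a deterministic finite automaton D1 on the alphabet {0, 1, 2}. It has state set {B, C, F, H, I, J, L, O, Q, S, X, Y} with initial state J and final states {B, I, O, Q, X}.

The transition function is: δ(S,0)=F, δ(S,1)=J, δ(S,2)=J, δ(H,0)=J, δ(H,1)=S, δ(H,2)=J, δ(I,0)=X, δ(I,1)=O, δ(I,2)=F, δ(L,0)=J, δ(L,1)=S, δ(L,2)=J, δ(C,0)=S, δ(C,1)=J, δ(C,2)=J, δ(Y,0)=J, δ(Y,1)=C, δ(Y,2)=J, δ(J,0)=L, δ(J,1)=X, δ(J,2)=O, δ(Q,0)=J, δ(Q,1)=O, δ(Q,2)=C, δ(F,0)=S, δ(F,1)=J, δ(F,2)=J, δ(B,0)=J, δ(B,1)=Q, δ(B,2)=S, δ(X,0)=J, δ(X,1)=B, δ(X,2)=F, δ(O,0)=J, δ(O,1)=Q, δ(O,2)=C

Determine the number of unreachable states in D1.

3

BFS from J reaches {B, C, F, J, L, O, Q, S, X}; the 3 state(s) H, I, Y are never visited.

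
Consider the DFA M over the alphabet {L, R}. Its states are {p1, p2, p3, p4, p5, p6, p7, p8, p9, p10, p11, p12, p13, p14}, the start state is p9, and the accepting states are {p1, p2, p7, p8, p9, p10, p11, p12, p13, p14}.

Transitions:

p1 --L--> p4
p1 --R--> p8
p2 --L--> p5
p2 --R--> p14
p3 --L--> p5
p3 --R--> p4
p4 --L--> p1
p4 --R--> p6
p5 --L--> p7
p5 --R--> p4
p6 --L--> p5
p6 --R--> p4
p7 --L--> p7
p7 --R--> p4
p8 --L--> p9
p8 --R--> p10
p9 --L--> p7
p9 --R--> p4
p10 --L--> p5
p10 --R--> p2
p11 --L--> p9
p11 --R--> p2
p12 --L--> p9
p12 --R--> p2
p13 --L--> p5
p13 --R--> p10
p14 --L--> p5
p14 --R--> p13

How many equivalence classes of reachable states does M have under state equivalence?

States {p3,p11,p12} cannot be reached from the start state, so discard them.
Initial partition by acceptance: {p1,p2,p7,p8,p9,p10,p13,p14} | {p4,p5,p6}.
Split {p1,p2,p7,p8,p9,p10,p13,p14} by δ(·,L) → {p1,p2,p10,p13,p14} and {p7,p8,p9}.
Refine {p1,p2,p10,p13,p14} on symbol R: members go to different blocks, giving {p2,p10,p13,p14} and {p1}.
Refine {p4,p5,p6} on symbol L: members go to different blocks, giving {p4} and {p5} and {p6}.
On input R, block {p7,p8,p9} splits into {p7,p9} and {p8}.
The partition is now stable with 7 blocks: {p2,p10,p13,p14} | {p4} | {p7,p9} | {p1} | {p5} | {p6} | {p8}.

7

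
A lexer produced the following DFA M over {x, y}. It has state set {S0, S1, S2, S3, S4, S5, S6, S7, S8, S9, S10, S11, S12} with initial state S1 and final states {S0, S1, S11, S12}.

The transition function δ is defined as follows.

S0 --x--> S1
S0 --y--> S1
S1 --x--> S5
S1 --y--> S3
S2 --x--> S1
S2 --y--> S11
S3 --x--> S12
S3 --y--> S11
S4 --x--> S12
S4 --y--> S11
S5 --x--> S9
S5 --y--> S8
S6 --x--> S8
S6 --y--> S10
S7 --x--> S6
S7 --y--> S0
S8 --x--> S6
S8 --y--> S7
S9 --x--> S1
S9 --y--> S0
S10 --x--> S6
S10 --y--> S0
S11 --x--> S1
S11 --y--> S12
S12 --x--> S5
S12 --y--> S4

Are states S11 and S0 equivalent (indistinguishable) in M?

Yes

States {S2} cannot be reached from the start state, so discard them.
Initial partition by acceptance: {S0,S1,S11,S12} | {S3,S4,S5,S6,S7,S8,S9,S10}.
Refine {S0,S1,S11,S12} on symbol x: members go to different blocks, giving {S0,S11} and {S1,S12}.
On input x, block {S3,S4,S5,S6,S7,S8,S9,S10} splits into {S5,S6,S7,S8,S10} and {S3,S4,S9}.
Split {S5,S6,S7,S8,S10} by δ(·,x) → {S6,S7,S8,S10} and {S5}.
Split {S6,S7,S8,S10} by δ(·,y) → {S6,S8} and {S7,S10}.
No further refinement is possible. Final partition (6 blocks): {S0,S11} | {S6,S8} | {S1,S12} | {S3,S4,S9} | {S5} | {S7,S10}.
S11 and S0 lie in the same block of the stable partition, so they are equivalent — no string distinguishes them.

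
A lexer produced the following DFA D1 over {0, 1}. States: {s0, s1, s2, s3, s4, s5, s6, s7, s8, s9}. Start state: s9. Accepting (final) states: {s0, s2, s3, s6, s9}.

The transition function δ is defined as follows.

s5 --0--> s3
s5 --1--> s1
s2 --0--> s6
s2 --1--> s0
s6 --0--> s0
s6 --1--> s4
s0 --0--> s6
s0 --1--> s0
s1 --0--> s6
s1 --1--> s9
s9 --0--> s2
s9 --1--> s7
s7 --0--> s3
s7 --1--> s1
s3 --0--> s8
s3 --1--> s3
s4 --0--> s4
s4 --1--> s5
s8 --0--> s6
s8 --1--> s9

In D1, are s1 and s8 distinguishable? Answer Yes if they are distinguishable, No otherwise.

No

P0 = {s0,s2,s3,s6,s9} | {s1,s4,s5,s7,s8}.
Split {s0,s2,s3,s6,s9} by δ(·,0) → {s0,s2,s6,s9} and {s3}.
On input 1, block {s0,s2,s6,s9} splits into {s0,s2} and {s6,s9}.
On input 0, block {s1,s4,s5,s7,s8} splits into {s1,s8} and {s5,s7} and {s4}.
Split {s6,s9} by δ(·,1) → {s6} and {s9}.
The partition is now stable with 7 blocks: {s0,s2} | {s1,s8} | {s3} | {s6} | {s5,s7} | {s4} | {s9}.
s1 and s8 lie in the same block of the stable partition, so they are equivalent — no string distinguishes them.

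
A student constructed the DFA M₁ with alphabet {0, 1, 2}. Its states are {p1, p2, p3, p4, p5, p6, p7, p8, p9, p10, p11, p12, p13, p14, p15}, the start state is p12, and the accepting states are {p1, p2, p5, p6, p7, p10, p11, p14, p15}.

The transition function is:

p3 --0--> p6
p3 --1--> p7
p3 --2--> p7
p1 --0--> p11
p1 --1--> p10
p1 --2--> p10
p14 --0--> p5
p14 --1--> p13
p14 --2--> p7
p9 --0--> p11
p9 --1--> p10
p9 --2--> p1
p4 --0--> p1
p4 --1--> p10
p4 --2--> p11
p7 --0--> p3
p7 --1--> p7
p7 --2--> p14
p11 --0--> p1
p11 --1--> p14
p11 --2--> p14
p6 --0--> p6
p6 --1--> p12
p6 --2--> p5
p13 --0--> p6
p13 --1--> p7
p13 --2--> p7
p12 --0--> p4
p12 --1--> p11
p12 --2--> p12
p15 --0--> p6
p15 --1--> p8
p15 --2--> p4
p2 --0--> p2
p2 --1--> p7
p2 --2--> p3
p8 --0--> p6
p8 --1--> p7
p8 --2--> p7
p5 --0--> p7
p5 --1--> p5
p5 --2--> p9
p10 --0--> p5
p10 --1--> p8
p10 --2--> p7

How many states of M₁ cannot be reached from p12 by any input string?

BFS from p12 reaches {p1, p3, p4, p5, p6, p7, p8, p9, p10, p11, p12, p13, p14}; the 2 state(s) p2, p15 are never visited.

2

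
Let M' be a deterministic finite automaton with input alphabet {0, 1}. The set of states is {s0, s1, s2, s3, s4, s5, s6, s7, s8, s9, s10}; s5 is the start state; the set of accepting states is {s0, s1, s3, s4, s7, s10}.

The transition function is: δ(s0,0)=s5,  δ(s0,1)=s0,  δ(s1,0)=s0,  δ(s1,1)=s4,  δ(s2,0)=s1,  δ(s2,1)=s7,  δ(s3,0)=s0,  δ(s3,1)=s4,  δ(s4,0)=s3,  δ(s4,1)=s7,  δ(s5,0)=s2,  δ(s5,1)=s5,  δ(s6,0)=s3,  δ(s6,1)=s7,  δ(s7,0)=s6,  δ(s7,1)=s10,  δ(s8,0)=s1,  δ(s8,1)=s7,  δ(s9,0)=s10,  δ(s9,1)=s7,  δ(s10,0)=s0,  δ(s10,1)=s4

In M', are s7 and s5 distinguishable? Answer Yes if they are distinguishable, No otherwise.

Yes

Reachable states from the start: {s0,s1,s2,s3,s4,s5,s6,s7,s10}. Unreachable: {s8,s9} — drop them.
P0 = {s0,s1,s3,s4,s7,s10} | {s2,s5,s6}.
Refine {s0,s1,s3,s4,s7,s10} on symbol 0: members go to different blocks, giving {s1,s3,s4,s10} and {s0,s7}.
On input 0, block {s1,s3,s4,s10} splits into {s1,s3,s10} and {s4}.
Split {s2,s5,s6} by δ(·,0) → {s2,s6} and {s5}.
Split {s0,s7} by δ(·,0) → {s0} and {s7}.
The partition is now stable with 6 blocks: {s1,s3,s10} | {s2,s6} | {s0} | {s4} | {s5} | {s7}.
s7 and s5 end up in different blocks, so they are distinguishable. For instance, the string 'ε' is accepted from only s7.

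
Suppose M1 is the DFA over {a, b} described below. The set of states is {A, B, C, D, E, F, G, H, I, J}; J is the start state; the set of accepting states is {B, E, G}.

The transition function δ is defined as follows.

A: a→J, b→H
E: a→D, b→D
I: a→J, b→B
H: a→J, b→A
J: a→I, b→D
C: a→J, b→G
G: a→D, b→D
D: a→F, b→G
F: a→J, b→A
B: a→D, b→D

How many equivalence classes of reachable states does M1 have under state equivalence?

States {C,E} cannot be reached from the start state, so discard them.
Start with accepting vs non-accepting: {B,G} | {A,D,F,H,I,J}.
On input b, block {A,D,F,H,I,J} splits into {A,F,H,J} and {D,I}.
Refine {A,F,H,J} on symbol a: members go to different blocks, giving {A,F,H} and {J}.
Split {D,I} by δ(·,a) → {D} and {I}.
No further refinement is possible. Final partition (5 blocks): {B,G} | {A,F,H} | {D} | {J} | {I}.

5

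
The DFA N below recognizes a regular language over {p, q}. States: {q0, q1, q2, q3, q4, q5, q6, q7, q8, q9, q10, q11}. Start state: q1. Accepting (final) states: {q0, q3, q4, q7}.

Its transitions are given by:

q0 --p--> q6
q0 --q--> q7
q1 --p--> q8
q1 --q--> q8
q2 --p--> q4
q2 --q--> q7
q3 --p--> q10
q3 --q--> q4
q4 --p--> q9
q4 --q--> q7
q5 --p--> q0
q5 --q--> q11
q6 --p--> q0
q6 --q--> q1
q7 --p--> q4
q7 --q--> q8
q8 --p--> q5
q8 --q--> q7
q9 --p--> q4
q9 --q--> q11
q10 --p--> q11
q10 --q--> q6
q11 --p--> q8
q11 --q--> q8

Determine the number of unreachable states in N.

Starting at q1 and following transitions, the reachable set is {q0, q1, q4, q5, q6, q7, q8, q9, q11}. That leaves q2, q3, q10 unreachable — 3 in total.

3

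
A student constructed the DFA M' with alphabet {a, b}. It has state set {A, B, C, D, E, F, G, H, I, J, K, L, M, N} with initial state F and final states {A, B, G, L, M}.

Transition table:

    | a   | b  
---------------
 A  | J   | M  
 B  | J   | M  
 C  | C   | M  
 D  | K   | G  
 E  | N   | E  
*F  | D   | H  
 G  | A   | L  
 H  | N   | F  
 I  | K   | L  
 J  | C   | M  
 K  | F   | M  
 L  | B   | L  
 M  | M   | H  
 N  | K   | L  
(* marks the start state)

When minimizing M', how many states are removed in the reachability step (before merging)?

BFS from F reaches {A, B, C, D, F, G, H, J, K, L, M, N}; the 2 state(s) E, I are never visited.

2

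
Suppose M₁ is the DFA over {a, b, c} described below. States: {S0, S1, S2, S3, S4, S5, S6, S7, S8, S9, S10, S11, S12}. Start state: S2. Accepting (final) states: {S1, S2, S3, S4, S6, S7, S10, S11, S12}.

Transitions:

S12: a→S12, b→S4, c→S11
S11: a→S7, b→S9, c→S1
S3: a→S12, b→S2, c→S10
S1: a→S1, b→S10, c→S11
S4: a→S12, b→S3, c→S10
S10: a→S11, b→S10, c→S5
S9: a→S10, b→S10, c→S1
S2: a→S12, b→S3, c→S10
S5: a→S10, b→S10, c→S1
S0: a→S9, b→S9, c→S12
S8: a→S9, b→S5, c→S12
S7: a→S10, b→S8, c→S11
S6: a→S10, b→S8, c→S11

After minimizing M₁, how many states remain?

8

First remove the unreachable states {S0,S6}; 11 states remain.
Start with accepting vs non-accepting: {S1,S2,S3,S4,S7,S10,S11,S12} | {S5,S8,S9}.
Split {S1,S2,S3,S4,S7,S10,S11,S12} by δ(·,b) → {S1,S2,S3,S4,S10,S12} and {S7,S11}.
Refine {S1,S2,S3,S4,S10,S12} on symbol a: members go to different blocks, giving {S1,S2,S3,S4,S12} and {S10}.
Refine {S1,S2,S3,S4,S12} on symbol b: members go to different blocks, giving {S2,S3,S4,S12} and {S1}.
On input c, block {S2,S3,S4,S12} splits into {S2,S3,S4} and {S12}.
Split {S5,S8,S9} by δ(·,a) → {S5,S9} and {S8}.
On input a, block {S7,S11} splits into {S7} and {S11}.
Stable partition: {S2,S3,S4} | {S5,S9} | {S7} | {S10} | {S1} | {S12} | {S8} | {S11} — 8 equivalence classes.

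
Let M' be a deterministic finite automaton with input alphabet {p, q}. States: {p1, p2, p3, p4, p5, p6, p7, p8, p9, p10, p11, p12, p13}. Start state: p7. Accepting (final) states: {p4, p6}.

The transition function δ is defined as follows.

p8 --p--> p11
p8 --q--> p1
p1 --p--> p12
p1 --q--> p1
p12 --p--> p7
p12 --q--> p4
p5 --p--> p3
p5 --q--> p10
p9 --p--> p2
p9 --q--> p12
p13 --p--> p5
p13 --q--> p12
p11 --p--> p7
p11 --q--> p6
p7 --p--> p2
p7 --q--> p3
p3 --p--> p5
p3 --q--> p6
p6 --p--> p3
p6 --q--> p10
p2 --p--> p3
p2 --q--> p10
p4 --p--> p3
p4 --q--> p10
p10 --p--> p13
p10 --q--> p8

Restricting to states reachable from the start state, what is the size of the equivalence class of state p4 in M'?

First remove the unreachable states {p9}; 12 states remain.
Initial partition by acceptance: {p4,p6} | {p1,p2,p3,p5,p7,p8,p10,p11,p12,p13}.
Split {p1,p2,p3,p5,p7,p8,p10,p11,p12,p13} by δ(·,q) → {p1,p2,p5,p7,p8,p10,p13} and {p3,p11,p12}.
Refine {p1,p2,p5,p7,p8,p10,p13} on symbol p: members go to different blocks, giving {p1,p2,p5,p8} and {p7,p10,p13}.
Refine {p1,p2,p5,p8} on symbol q: members go to different blocks, giving {p1,p8} and {p2,p5}.
On input p, block {p3,p11,p12} splits into {p11,p12} and {p3}.
On input p, block {p7,p10,p13} splits into {p7,p13} and {p10}.
Split {p7,p13} by δ(·,q) → {p7} and {p13}.
The partition is now stable with 8 blocks: {p4,p6} | {p1,p8} | {p11,p12} | {p7} | {p2,p5} | {p3} | {p10} | {p13}.
State p4 belongs to the block {p4,p6}, which has 2 states.

2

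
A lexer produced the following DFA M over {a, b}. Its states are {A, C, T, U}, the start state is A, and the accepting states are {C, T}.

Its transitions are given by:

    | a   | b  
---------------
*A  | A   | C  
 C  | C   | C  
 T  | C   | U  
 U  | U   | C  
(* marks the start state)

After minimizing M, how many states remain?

2

First remove the unreachable states {T,U}; 2 states remain.
Start with accepting vs non-accepting: {C} | {A}.
Stable partition: {C} | {A} — 2 equivalence classes.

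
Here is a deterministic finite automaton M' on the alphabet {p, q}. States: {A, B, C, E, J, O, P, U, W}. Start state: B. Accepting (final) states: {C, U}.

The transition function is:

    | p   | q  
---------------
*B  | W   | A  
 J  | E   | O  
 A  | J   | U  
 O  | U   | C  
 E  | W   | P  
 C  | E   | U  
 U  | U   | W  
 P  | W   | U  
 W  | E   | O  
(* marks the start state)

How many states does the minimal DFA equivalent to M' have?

6

Every state is reachable, so we keep all 9.
Initial partition by acceptance: {C,U} | {A,B,E,J,O,P,W}.
On input p, block {C,U} splits into {C} and {U}.
On input p, block {A,B,E,J,O,P,W} splits into {A,B,E,J,P,W} and {O}.
Refine {A,B,E,J,P,W} on symbol q: members go to different blocks, giving {A,P} and {B,E} and {J,W}.
Stable partition: {C} | {A,P} | {U} | {O} | {B,E} | {J,W} — 6 equivalence classes.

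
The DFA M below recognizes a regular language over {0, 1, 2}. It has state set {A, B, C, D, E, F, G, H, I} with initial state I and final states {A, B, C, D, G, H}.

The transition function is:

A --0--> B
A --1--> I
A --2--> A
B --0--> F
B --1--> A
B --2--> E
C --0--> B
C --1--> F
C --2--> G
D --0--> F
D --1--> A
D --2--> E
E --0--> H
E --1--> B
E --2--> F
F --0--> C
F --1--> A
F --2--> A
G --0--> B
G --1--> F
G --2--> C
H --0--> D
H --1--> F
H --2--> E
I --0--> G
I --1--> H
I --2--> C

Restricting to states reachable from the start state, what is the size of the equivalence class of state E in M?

1

All states are reachable from the start state.
P0 = {A,B,C,D,G,H} | {E,F,I}.
On input 0, block {A,B,C,D,G,H} splits into {A,C,G,H} and {B,D}.
Refine {A,C,G,H} on symbol 2: members go to different blocks, giving {A,C,G} and {H}.
Split {E,F,I} by δ(·,0) → {F,I} and {E}.
On input 1, block {F,I} splits into {F} and {I}.
Refine {A,C,G} on symbol 1: members go to different blocks, giving {C,G} and {A}.
Stable partition: {C,G} | {F} | {B,D} | {H} | {E} | {I} | {A} — 7 equivalence classes.
State E belongs to the block {E}, which has 1 states.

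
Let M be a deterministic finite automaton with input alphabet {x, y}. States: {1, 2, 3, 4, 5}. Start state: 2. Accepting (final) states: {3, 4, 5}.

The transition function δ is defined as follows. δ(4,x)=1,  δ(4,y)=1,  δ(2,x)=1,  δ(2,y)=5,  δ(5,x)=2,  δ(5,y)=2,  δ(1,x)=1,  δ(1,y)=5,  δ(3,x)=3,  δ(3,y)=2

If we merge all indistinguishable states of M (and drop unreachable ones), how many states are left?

Reachable states from the start: {1,2,5}. Unreachable: {3,4} — drop them.
Initial partition by acceptance: {5} | {1,2}.
The partition is now stable with 2 blocks: {5} | {1,2}.

2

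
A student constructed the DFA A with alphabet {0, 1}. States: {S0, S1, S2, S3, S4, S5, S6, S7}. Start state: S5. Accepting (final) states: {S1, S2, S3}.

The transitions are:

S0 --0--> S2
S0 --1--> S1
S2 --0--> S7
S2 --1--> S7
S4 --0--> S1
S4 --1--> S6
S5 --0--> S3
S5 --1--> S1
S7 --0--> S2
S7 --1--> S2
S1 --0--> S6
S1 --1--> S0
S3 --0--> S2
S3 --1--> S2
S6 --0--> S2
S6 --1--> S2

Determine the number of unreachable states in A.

1

No path from S5 leads to S4; the other 7 states are all reachable.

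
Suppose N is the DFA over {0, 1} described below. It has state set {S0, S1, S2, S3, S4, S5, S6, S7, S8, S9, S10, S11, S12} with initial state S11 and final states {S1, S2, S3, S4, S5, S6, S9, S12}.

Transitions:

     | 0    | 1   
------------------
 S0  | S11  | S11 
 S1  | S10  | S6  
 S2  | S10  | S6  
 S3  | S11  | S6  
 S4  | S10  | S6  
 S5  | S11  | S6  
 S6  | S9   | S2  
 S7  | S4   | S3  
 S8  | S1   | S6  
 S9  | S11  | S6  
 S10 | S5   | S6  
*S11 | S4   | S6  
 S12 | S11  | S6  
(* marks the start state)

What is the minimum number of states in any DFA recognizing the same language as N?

Reachable states from the start: {S2,S4,S5,S6,S9,S10,S11}. Unreachable: {S0,S1,S3,S7,S8,S12} — drop them.
P0 = {S2,S4,S5,S6,S9} | {S10,S11}.
On input 0, block {S2,S4,S5,S6,S9} splits into {S2,S4,S5,S9} and {S6}.
Stable partition: {S2,S4,S5,S9} | {S10,S11} | {S6} — 3 equivalence classes.

3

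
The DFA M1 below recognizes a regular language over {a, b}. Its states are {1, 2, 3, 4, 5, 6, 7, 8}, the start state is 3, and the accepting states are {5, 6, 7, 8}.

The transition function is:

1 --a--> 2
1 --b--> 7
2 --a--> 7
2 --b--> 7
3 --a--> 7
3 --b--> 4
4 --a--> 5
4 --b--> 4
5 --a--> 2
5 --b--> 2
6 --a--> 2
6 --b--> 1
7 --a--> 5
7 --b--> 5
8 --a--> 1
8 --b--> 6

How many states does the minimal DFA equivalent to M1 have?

States {1,6,8} cannot be reached from the start state, so discard them.
Initial partition by acceptance: {5,7} | {2,3,4}.
Refine {5,7} on symbol a: members go to different blocks, giving {5} and {7}.
On input a, block {2,3,4} splits into {2,3} and {4}.
Refine {2,3} on symbol b: members go to different blocks, giving {2} and {3}.
No further refinement is possible. Final partition (5 blocks): {5} | {2} | {7} | {4} | {3}.

5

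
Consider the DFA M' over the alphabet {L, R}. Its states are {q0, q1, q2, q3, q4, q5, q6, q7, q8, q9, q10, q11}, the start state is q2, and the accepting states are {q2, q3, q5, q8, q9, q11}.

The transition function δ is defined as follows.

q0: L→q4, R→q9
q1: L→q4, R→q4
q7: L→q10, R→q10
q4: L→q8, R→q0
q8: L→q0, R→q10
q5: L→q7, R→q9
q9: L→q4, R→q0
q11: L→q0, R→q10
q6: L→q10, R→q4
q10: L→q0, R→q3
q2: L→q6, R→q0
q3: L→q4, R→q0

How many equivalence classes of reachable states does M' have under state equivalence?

States {q1,q5,q7,q11} cannot be reached from the start state, so discard them.
Initial partition by acceptance: {q2,q3,q8,q9} | {q0,q4,q6,q10}.
On input L, block {q0,q4,q6,q10} splits into {q0,q6,q10} and {q4}.
On input L, block {q2,q3,q8,q9} splits into {q2,q8} and {q3,q9}.
On input L, block {q0,q6,q10} splits into {q6,q10} and {q0}.
On input L, block {q2,q8} splits into {q2} and {q8}.
Refine {q6,q10} on symbol L: members go to different blocks, giving {q6} and {q10}.
Stable partition: {q2} | {q6} | {q4} | {q3,q9} | {q0} | {q8} | {q10} — 7 equivalence classes.

7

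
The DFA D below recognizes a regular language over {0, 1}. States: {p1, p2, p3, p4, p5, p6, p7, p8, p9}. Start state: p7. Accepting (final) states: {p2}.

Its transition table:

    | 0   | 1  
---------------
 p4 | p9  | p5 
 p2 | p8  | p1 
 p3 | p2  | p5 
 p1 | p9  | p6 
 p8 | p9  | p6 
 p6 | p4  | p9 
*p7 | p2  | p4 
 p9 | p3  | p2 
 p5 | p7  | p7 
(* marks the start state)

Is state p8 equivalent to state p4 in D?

No

Initial partition by acceptance: {p2} | {p1,p3,p4,p5,p6,p7,p8,p9}.
Refine {p1,p3,p4,p5,p6,p7,p8,p9} on symbol 0: members go to different blocks, giving {p1,p4,p5,p6,p8,p9} and {p3,p7}.
On input 0, block {p1,p4,p5,p6,p8,p9} splits into {p1,p4,p6,p8} and {p5,p9}.
Split {p1,p4,p6,p8} by δ(·,0) → {p1,p4,p8} and {p6}.
Split {p1,p4,p8} by δ(·,1) → {p1,p8} and {p4}.
On input 1, block {p3,p7} splits into {p3} and {p7}.
Split {p5,p9} by δ(·,0) → {p5} and {p9}.
No further refinement is possible. Final partition (8 blocks): {p2} | {p1,p8} | {p3} | {p5} | {p6} | {p4} | {p7} | {p9}.
p8 and p4 end up in different blocks, so they are distinguishable. For instance, the string '100' is accepted from only p4.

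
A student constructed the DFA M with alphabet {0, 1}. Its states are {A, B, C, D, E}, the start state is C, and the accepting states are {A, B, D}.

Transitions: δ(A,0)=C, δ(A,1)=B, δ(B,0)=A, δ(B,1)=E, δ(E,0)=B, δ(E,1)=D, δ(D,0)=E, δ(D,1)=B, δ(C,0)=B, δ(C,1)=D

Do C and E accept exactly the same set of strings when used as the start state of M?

Initial partition by acceptance: {A,B,D} | {C,E}.
Split {A,B,D} by δ(·,0) → {A,D} and {B}.
Stable partition: {A,D} | {C,E} | {B} — 3 equivalence classes.
C and E lie in the same block of the stable partition, so they are equivalent — no string distinguishes them.

Yes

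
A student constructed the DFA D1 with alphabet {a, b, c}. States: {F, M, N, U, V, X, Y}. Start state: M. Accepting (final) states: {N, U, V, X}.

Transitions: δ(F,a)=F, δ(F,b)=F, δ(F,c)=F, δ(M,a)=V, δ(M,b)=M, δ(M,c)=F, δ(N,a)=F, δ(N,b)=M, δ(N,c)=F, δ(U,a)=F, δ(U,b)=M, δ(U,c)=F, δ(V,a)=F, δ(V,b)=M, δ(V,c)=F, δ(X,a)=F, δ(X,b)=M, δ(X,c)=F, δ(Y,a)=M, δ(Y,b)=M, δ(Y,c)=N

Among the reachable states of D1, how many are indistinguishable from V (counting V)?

First remove the unreachable states {N,U,X,Y}; 3 states remain.
Initial partition by acceptance: {V} | {F,M}.
Split {F,M} by δ(·,a) → {F} and {M}.
The partition is now stable with 3 blocks: {V} | {F} | {M}.
State V belongs to the block {V}, which has 1 states.

1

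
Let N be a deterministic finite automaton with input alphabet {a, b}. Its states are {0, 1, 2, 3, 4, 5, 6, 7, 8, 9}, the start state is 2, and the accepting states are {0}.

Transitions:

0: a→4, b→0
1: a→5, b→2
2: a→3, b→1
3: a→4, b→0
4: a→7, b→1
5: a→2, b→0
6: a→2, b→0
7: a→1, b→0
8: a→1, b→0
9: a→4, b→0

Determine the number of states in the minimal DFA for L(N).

3

First remove the unreachable states {6,8,9}; 7 states remain.
Initial partition by acceptance: {0} | {1,2,3,4,5,7}.
On input b, block {1,2,3,4,5,7} splits into {1,2,4} and {3,5,7}.
Stable partition: {0} | {1,2,4} | {3,5,7} — 3 equivalence classes.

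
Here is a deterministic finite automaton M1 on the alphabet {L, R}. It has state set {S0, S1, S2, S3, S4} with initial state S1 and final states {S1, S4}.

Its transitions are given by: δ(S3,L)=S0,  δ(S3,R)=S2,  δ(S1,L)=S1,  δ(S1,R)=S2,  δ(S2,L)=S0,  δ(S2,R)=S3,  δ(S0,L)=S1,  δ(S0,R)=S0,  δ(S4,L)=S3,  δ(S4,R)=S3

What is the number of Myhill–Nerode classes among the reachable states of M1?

3

First remove the unreachable states {S4}; 4 states remain.
Initial partition by acceptance: {S1} | {S0,S2,S3}.
On input L, block {S0,S2,S3} splits into {S2,S3} and {S0}.
No further refinement is possible. Final partition (3 blocks): {S1} | {S2,S3} | {S0}.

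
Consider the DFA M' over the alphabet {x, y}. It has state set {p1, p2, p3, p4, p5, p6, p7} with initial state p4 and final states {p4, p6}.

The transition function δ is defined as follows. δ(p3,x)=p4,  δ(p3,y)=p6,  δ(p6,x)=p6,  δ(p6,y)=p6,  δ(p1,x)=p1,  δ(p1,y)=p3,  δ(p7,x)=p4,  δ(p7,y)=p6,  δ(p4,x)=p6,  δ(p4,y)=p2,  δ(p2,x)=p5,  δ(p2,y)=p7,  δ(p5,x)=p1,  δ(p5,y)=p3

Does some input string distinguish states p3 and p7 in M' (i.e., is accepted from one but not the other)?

No

All states are reachable from the start state.
Start with accepting vs non-accepting: {p4,p6} | {p1,p2,p3,p5,p7}.
On input y, block {p4,p6} splits into {p4} and {p6}.
Split {p1,p2,p3,p5,p7} by δ(·,x) → {p1,p2,p5} and {p3,p7}.
Stable partition: {p4} | {p1,p2,p5} | {p6} | {p3,p7} — 4 equivalence classes.
p3 and p7 lie in the same block of the stable partition, so they are equivalent — no string distinguishes them.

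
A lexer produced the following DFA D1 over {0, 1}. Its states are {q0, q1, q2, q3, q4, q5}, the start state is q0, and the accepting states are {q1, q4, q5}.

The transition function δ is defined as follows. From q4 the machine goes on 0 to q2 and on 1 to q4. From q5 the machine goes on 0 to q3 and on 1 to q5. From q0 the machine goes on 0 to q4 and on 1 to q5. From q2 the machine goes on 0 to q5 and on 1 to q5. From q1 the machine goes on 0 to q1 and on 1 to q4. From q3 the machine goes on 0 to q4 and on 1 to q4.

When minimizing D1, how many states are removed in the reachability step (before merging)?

BFS from q0 reaches {q0, q2, q3, q4, q5}; the 1 state(s) q1 are never visited.

1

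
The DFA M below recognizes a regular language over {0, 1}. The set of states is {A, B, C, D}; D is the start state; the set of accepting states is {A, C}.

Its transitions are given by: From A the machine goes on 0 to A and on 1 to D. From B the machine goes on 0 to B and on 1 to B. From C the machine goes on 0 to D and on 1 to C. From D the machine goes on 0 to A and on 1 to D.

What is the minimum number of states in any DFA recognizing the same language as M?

2

First remove the unreachable states {B,C}; 2 states remain.
Start with accepting vs non-accepting: {A} | {D}.
Stable partition: {A} | {D} — 2 equivalence classes.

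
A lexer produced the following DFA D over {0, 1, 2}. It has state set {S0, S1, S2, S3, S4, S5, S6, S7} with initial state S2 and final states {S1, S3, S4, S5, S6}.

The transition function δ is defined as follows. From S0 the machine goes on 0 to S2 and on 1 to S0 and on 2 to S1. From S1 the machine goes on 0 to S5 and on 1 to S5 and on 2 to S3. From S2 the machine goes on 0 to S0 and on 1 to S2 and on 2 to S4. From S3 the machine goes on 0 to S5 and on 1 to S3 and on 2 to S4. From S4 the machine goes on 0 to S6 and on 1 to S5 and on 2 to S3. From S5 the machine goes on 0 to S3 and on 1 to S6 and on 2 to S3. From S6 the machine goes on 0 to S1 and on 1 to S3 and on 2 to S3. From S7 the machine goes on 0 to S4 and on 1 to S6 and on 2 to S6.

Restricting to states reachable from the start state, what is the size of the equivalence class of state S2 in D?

Reachable states from the start: {S0,S1,S2,S3,S4,S5,S6}. Unreachable: {S7} — drop them.
Initial partition by acceptance: {S1,S3,S4,S5,S6} | {S0,S2}.
Stable partition: {S1,S3,S4,S5,S6} | {S0,S2} — 2 equivalence classes.
State S2 belongs to the block {S0,S2}, which has 2 states.

2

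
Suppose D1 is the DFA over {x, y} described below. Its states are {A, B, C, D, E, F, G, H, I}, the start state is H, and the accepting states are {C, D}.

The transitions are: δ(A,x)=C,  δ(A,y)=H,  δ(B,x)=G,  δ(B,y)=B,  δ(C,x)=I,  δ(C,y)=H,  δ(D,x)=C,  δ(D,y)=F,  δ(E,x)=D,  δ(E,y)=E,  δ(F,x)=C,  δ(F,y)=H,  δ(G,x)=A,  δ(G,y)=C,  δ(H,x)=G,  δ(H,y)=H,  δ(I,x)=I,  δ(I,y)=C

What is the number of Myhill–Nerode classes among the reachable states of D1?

Reachable states from the start: {A,C,G,H,I}. Unreachable: {B,D,E,F} — drop them.
Start with accepting vs non-accepting: {C} | {A,G,H,I}.
Refine {A,G,H,I} on symbol x: members go to different blocks, giving {G,H,I} and {A}.
Refine {G,H,I} on symbol x: members go to different blocks, giving {H,I} and {G}.
Split {H,I} by δ(·,x) → {H} and {I}.
No further refinement is possible. Final partition (5 blocks): {C} | {H} | {A} | {G} | {I}.

5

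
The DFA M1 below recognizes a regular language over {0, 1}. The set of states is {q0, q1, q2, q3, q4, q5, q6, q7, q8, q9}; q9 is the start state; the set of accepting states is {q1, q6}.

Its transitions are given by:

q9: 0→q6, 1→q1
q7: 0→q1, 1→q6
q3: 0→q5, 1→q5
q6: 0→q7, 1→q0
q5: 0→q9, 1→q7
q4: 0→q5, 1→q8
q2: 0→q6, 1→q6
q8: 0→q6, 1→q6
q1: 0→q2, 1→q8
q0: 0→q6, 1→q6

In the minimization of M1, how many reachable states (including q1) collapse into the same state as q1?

2

States {q3,q4,q5} cannot be reached from the start state, so discard them.
Initial partition by acceptance: {q1,q6} | {q0,q2,q7,q8,q9}.
No further refinement is possible. Final partition (2 blocks): {q1,q6} | {q0,q2,q7,q8,q9}.
The equivalence class containing q1 is {q1,q6}, of size 2.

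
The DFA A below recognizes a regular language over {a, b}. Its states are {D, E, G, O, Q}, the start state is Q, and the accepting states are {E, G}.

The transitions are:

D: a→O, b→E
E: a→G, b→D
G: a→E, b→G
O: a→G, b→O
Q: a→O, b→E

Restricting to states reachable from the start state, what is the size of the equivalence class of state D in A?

2

Every state is reachable, so we keep all 5.
Initial partition by acceptance: {E,G} | {D,O,Q}.
Split {E,G} by δ(·,b) → {E} and {G}.
Split {D,O,Q} by δ(·,a) → {D,Q} and {O}.
Stable partition: {E} | {D,Q} | {G} | {O} — 4 equivalence classes.
State D belongs to the block {D,Q}, which has 2 states.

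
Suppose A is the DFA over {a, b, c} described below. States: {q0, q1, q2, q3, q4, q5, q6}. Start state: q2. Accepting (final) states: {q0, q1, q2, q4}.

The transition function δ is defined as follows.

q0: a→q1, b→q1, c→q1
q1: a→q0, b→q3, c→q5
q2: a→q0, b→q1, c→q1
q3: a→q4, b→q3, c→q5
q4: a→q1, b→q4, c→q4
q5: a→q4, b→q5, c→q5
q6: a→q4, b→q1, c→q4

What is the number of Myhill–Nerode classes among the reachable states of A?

States {q6} cannot be reached from the start state, so discard them.
P0 = {q0,q1,q2,q4} | {q3,q5}.
On input b, block {q0,q1,q2,q4} splits into {q0,q2,q4} and {q1}.
Split {q0,q2,q4} by δ(·,a) → {q0,q4} and {q2}.
Refine {q0,q4} on symbol b: members go to different blocks, giving {q0} and {q4}.
The partition is now stable with 5 blocks: {q0} | {q3,q5} | {q1} | {q2} | {q4}.

5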